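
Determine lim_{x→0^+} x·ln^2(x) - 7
The product is a 0·∞ indeterminate form at x → 0⁺.
Rewrite the product as ln^2(x) / x^(-1) and apply L'Hôpital, or use the standard hierarchy x^(-1) ≫ |ln x|^2 as x → 0⁺.
The indeterminate product → 0, so the limit = -7.

Final answer: -7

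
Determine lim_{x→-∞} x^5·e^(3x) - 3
The product is a 0·∞ indeterminate form at x → -∞.
Rewrite the product as x^5 / e^(-3x) (an ∞/∞ form) and apply L'Hôpital, or use the standard hierarchy e^(3|x|) ≫ |x^5| as x → -∞.
The indeterminate product → 0, so the limit = -3.

Final answer: -3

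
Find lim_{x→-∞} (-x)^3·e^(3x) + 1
The product is a 0·∞ indeterminate form at x → -∞.
Rewrite the product as (-x)^3 / e^(-3x) (an ∞/∞ form) and apply L'Hôpital, or use the standard hierarchy e^(3|x|) ≫ |(-x)^3| as x → -∞.
The indeterminate product → 0, so the limit = 1.

Final answer: 1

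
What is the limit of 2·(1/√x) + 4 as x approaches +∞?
Evaluate the dominant behaviour as x → +∞; each term tends to a finite value or vanishes.
Limit = 4.

Final answer: 4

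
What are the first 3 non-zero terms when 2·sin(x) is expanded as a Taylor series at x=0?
x^5/60 - x^3/3 + 2·x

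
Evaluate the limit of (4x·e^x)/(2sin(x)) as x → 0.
Both numerator and denominator → 0 as x → 0; this is a 0/0 indeterminate form.
Expand each to leading order near x = 0: numerator ~ 4·x, denominator ~ 2·x.
The limit of the ratio is 2.

Final answer: 2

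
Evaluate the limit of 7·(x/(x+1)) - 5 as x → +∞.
Evaluate the dominant behaviour as x → +∞; each term tends to a finite value or vanishes.
Limit = 2.

Final answer: 2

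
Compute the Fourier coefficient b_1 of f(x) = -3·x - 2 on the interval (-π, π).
b_1 = (1/π) ∫_{-π}^{π} f(x)·sin(1x) dx.
Evaluate the integral (use parity and integration by parts as needed): b_1 = -6.

Final answer: -6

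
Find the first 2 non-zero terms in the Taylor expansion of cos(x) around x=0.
1 - x^2/2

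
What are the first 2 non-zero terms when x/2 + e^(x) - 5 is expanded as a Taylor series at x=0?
3·x/2 - 4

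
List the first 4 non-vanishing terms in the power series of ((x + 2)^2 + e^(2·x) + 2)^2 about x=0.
164·x^3/3 + 78·x^2 + 84·x + 49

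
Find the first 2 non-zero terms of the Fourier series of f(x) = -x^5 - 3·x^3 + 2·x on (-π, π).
(-200 - 2·π^4 + 34·π^2)·sin(x) + (-2·π^2 + 1 + π^4)·sin(2·x)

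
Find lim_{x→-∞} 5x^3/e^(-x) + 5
The quotient is an ∞/∞ indeterminate form as x → -∞.
Compare growth rates of the dominant terms (exponentials ≫ polynomials ≫ logarithms), or apply L'Hôpital's rule; the quotient → 0.
Adding the constant: 0 + 5 = 5. Limit = 5.

Final answer: 5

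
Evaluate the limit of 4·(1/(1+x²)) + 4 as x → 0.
Direct substitution at x = 0 gives 8.

Final answer: 8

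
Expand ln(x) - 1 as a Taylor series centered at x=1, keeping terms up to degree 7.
-1 + (x - 1) - (x - 1)^2/2 + (x - 1)^3/3 - (x - 1)^4/4 + (x - 1)^5/5 - (x - 1)^6/6 + (x - 1)^7/7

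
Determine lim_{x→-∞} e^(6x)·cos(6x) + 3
Evaluate the dominant behaviour as x → -∞; each term tends to a finite value or vanishes.
Limit = 3.

Final answer: 3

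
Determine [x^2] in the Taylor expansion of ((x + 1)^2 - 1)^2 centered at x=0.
Expand to order 2: ((x + 1)^2 - 1)^2 = 4·x^2 + O(x^3).
The coefficient of x^2 is 4.

Final answer: 4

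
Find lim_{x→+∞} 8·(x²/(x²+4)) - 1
Evaluate the dominant behaviour as x → +∞; each term tends to a finite value or vanishes.
Limit = 7.

Final answer: 7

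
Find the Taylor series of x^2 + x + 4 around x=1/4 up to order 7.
69/16 + 3·(x - 1/4)/2 + (x - 1/4)^2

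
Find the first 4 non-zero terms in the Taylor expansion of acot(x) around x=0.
-x^5/5 + x^3/3 - x + π/2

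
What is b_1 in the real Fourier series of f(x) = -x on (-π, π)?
b_1 = (1/π) ∫_{-π}^{π} f(x)·sin(1x) dx.
Evaluate the integral (use parity and integration by parts as needed): b_1 = -2.

Final answer: -2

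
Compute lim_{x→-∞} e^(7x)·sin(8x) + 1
Evaluate the dominant behaviour as x → -∞; each term tends to a finite value or vanishes.
Limit = 1.

Final answer: 1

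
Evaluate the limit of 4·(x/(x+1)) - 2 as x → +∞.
Evaluate the dominant behaviour as x → +∞; each term tends to a finite value or vanishes.
Limit = 2.

Final answer: 2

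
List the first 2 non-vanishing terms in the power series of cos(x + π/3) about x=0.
-√(3)·x/2 + 1/2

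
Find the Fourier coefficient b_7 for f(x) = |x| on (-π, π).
b_7 = (1/π) ∫_{-π}^{π} f(x)·sin(7x) dx.
Evaluate the integral (use parity and integration by parts as needed): b_7 = 0.

Final answer: 0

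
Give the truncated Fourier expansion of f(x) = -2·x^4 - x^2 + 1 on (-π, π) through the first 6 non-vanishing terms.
(-92 + 16·π^2)·cos(x) + (5 - 4·π^2)·cos(2·x) + (-20/27 + 16·π^2/9)·cos(3·x) + (1/8 - π^2)·cos(4·x) + (4/625 + 16·π^2/25)·cos(5·x) - 2·π^4/5 - π^2/3 + 1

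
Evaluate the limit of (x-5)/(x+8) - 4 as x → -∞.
Evaluate the dominant behaviour as x → -∞; each term tends to a finite value or vanishes.
Limit = -3.

Final answer: -3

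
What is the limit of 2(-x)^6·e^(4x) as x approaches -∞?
This is a 0·∞ indeterminate form at x → -∞.
Rewrite the product as 2(-x)^6 / e^(-4x) (an ∞/∞ form) and apply L'Hôpital, or use the standard hierarchy e^(4|x|) ≫ |(-x)^6| as x → -∞.
The indeterminate product → 0, so the limit = 0.

Final answer: 0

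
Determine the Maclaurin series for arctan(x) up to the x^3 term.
-x^3/3 + x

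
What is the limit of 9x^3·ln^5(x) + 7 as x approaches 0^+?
The product is a 0·∞ indeterminate form at x → 0⁺.
Rewrite the product as 9·ln^5(x) / x^(-3) and apply L'Hôpital, or use the standard hierarchy x^(-3) ≫ |ln x|^5 as x → 0⁺.
The indeterminate product → 0, so the limit = 7.

Final answer: 7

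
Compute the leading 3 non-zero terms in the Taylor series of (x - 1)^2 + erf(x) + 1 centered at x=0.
x^2 + x·(-2 + 2/√(π)) + 2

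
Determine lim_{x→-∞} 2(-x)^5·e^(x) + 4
The product is a 0·∞ indeterminate form at x → -∞.
Rewrite the product as 2(-x)^5 / e^(-x) (an ∞/∞ form) and apply L'Hôpital, or use the standard hierarchy e^(|x|) ≫ |(-x)^5| as x → -∞.
The indeterminate product → 0, so the limit = 4.

Final answer: 4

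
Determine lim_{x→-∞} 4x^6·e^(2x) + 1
The product is a 0·∞ indeterminate form at x → -∞.
Rewrite the product as 4x^6 / e^(-2x) (an ∞/∞ form) and apply L'Hôpital, or use the standard hierarchy e^(2|x|) ≫ |x^6| as x → -∞.
The indeterminate product → 0, so the limit = 1.

Final answer: 1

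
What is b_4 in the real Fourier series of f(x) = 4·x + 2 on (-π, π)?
b_4 = (1/π) ∫_{-π}^{π} f(x)·sin(4x) dx.
Evaluate the integral (use parity and integration by parts as needed): b_4 = -2.

Final answer: -2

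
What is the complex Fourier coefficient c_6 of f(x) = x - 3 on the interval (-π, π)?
Compute the real Fourier coefficients first: a_6 = 0, b_6 = -1/3.
Then c_6 = (a_6 − i·b_6)/2 = i/6.

Final answer: i/6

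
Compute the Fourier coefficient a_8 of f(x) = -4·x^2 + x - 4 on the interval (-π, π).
a_8 = (1/π) ∫_{-π}^{π} f(x)·cos(8x) dx.
Evaluate the integral (use parity and integration by parts as needed): a_8 = -1/4.

Final answer: -1/4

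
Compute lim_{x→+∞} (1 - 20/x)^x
As x → +∞: this is the defining limit (1 - 20/x)^x → e^(-20).
Limit = e^(-20).

Final answer: e^(-20)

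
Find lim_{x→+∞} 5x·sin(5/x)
As x → +∞: let u = 5/x → 0⁺; then 5·x·sin(5/x) = 5·5·sin(u)/u → 5·5·1 = 25.
Limit = 25.

Final answer: 25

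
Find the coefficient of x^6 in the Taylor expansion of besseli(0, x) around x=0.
Expand to order 6: besseli(0, x) = x^6/2304 + x^4/64 + x^2/4 + 1 + O(x^7).
The coefficient of x^6 is 1/2304.

Final answer: 1/2304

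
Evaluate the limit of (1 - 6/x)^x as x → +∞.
As x → +∞: this is the defining limit (1 - 6/x)^x → e^(-6).
Limit = e^(-6).

Final answer: e^(-6)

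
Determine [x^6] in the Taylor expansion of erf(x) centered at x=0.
Expand to order 6: erf(x) = x^5/(5·√(π)) - 2·x^3/(3·√(π)) + 2·x/√(π) + O(x^7).
The coefficient of x^6 is 0.

Final answer: 0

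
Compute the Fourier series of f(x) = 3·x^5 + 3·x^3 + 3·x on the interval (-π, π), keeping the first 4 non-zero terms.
(-114·π^2 + 6·π^4 + 690)·sin(x) + (-3·π^4 - 21 + 12·π^2)·sin(2·x) + (-22·π^2/9 + 98/27 + 2·π^4)·sin(3·x) + (-3·π^4/2 - 105/64 + 3·π^2/8)·sin(4·x)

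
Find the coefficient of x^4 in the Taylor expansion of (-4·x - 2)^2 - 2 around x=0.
Expand to order 4: (-4·x - 2)^2 - 2 = 16·x^2 + 16·x + 2 + O(x^5).
The coefficient of x^4 is 0.

Final answer: 0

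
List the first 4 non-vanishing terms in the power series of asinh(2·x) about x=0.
-40·x^7/7 + 12·x^5/5 - 4·x^3/3 + 2·x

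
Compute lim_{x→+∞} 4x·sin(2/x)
As x → +∞: let u = 2/x → 0⁺; then 4·x·sin(2/x) = 4·2·sin(u)/u → 4·2·1 = 8.
Limit = 8.

Final answer: 8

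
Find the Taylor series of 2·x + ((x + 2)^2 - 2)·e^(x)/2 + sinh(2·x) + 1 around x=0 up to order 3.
3·x^3 + 3·x^2 + 7·x + 2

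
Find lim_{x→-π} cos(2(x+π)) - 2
Direct substitution at x = -π gives -1.

Final answer: -1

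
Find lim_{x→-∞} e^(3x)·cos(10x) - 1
Evaluate the dominant behaviour as x → -∞; each term tends to a finite value or vanishes.
Limit = -1.

Final answer: -1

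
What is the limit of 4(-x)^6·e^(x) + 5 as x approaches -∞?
The product is a 0·∞ indeterminate form at x → -∞.
Rewrite the product as 4(-x)^6 / e^(-x) (an ∞/∞ form) and apply L'Hôpital, or use the standard hierarchy e^(|x|) ≫ |(-x)^6| as x → -∞.
The indeterminate product → 0, so the limit = 5.

Final answer: 5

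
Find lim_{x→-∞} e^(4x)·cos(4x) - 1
Evaluate the dominant behaviour as x → -∞; each term tends to a finite value or vanishes.
Limit = -1.

Final answer: -1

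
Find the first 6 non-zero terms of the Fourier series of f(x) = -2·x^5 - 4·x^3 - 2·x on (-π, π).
(-436 - 4·π^4 + 72·π^2)·sin(x) + (-6·π^2 + 11 + 2·π^4)·sin(2·x) + (-4·π^4/3 - 124/81 + 8·π^2/27)·sin(3·x) + (23/32 + 3·π^2/4 + π^4)·sin(4·x) + (-4·π^4/5 - 24·π^2/25 - 356/625)·sin(5·x) + (41/81 + 26·π^2/27 + 2·π^4/3)·sin(6·x)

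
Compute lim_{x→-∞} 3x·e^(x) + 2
The product is a 0·∞ indeterminate form at x → -∞.
Rewrite the product as 3x / e^(-x) (an ∞/∞ form) and apply L'Hôpital, or use the standard hierarchy e^(|x|) ≫ |x| as x → -∞.
The indeterminate product → 0, so the limit = 2.

Final answer: 2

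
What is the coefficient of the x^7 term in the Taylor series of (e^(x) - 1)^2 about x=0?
Expand to order 7: (e^(x) - 1)^2 = x^7/40 + 31·x^6/360 + x^5/4 + 7·x^4/12 + x^3 + x^2 + O(x^8).
The coefficient of x^7 is 1/40.

Final answer: 1/40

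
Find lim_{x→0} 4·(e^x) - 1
Direct substitution at x = 0 gives 3.

Final answer: 3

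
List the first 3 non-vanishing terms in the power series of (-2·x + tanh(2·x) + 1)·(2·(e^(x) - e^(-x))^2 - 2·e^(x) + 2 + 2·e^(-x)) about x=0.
8·x^2 - 4·x + 2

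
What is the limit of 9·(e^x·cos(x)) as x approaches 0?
Direct substitution at x = 0 gives 9.

Final answer: 9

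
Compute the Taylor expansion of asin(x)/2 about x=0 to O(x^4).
x^3/12 + x/2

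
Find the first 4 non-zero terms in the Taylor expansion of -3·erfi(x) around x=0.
-x^7/(7·√(π)) - 3·x^5/(5·√(π)) - 2·x^3/√(π) - 6·x/√(π)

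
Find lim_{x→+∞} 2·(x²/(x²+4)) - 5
Evaluate the dominant behaviour as x → +∞; each term tends to a finite value or vanishes.
Limit = -3.

Final answer: -3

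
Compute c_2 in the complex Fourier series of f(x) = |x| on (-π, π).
Compute the real Fourier coefficients first: a_2 = 0, b_2 = 0.
Then c_2 = (a_2 − i·b_2)/2 = 0.

Final answer: 0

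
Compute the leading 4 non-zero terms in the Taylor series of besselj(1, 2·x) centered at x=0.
-x^7/144 + x^5/12 - x^3/2 + x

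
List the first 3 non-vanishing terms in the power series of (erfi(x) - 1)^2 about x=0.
4·x^2/π - 4·x/√(π) + 1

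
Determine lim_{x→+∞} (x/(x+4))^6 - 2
As x → +∞: x/(x+4) = 1/(1 + 4/x) → 1, and the 6th power of a limit-1 base also → 1; with the additive constant, 1 - 2 = -1.
Limit = -1.

Final answer: -1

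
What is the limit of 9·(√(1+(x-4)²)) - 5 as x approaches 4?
Direct substitution at x = 4 gives 4.

Final answer: 4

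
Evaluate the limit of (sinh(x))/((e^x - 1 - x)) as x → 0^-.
Both numerator and denominator → 0 as x → 0^-; this is a 0/0 indeterminate form.
Expand each to leading order near x = 0: numerator ~ x, denominator ~ x^2/2.
The limit of the ratio is -∞.

Final answer: -∞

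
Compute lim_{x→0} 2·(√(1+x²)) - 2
Direct substitution at x = 0 gives 0.

Final answer: 0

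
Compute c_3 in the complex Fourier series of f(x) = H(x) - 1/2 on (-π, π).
Compute the real Fourier coefficients first: a_3 = 0, b_3 = 2/(3·π).
Then c_3 = (a_3 − i·b_3)/2 = -i/(3·π).

Final answer: -i/(3·π)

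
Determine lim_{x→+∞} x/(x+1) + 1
Evaluate the dominant behaviour as x → +∞; each term tends to a finite value or vanishes.
Limit = 2.

Final answer: 2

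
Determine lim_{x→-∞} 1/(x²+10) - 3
Evaluate the dominant behaviour as x → -∞; each term tends to a finite value or vanishes.
Limit = -3.

Final answer: -3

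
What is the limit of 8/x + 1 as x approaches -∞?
Evaluate the dominant behaviour as x → -∞; each term tends to a finite value or vanishes.
Limit = 1.

Final answer: 1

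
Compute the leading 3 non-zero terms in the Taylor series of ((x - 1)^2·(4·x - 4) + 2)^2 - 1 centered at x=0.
192·x^2 - 48·x + 3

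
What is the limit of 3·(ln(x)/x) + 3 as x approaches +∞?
Evaluate the dominant behaviour as x → +∞; each term tends to a finite value or vanishes.
Limit = 3.

Final answer: 3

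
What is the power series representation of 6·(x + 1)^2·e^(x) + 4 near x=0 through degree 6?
43·x^6/120 + 31·x^5/20 + 21·x^4/4 + 13·x^3 + 21·x^2 + 18·x + 10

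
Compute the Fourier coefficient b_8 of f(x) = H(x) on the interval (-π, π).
b_8 = (1/π) ∫_{-π}^{π} f(x)·sin(8x) dx.
Evaluate the integral (use parity and integration by parts as needed): b_8 = 0.

Final answer: 0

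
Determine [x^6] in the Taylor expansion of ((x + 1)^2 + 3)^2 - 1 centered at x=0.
Expand to order 6: ((x + 1)^2 + 3)^2 - 1 = x^4 + 4·x^3 + 12·x^2 + 16·x + 15 + O(x^7).
The coefficient of x^6 is 0.

Final answer: 0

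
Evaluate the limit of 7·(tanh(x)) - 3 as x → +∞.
Evaluate the dominant behaviour as x → +∞; each term tends to a finite value or vanishes.
Limit = 4.

Final answer: 4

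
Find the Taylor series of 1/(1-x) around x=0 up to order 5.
x^5 + x^4 + x^3 + x^2 + x + 1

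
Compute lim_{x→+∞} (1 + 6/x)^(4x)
As x → +∞: write (1 + 6/x)^(4x) = ((1 + 6/x)^x)^4 → (e^6)^4 = e^24.
Limit = e^(24).

Final answer: e^(24)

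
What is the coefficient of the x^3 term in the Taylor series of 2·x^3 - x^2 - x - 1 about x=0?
Expand to order 3: 2·x^3 - x^2 - x - 1 = 2·x^3 - x^2 - x - 1 + O(x^4).
The coefficient of x^3 is 2.

Final answer: 2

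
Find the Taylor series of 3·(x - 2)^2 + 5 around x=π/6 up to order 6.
-2·π + π^2/12 + 17 + (-12 + π)·(x - π/6) + 3·(x - π/6)^2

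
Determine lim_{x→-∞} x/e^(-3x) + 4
The quotient is an ∞/∞ indeterminate form as x → -∞.
Compare growth rates of the dominant terms (exponentials ≫ polynomials ≫ logarithms), or apply L'Hôpital's rule; the quotient → 0.
Adding the constant: 0 + 4 = 4. Limit = 4.

Final answer: 4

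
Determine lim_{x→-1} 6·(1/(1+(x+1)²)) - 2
Direct substitution at x = -1 gives 4.

Final answer: 4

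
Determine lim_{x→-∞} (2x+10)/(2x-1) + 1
Evaluate the dominant behaviour as x → -∞; each term tends to a finite value or vanishes.
Limit = 2.

Final answer: 2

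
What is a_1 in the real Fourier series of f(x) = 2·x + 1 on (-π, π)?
a_1 = (1/π) ∫_{-π}^{π} f(x)·cos(1x) dx.
Evaluate the integral (use parity and integration by parts as needed): a_1 = 0.

Final answer: 0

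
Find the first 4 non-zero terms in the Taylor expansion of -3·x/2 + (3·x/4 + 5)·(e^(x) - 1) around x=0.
x^4/3 + 29·x^3/24 + 13·x^2/4 + 7·x/2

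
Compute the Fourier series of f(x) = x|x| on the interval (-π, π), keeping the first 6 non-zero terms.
(-8 + 2·π^2)·sin(x)/π - π·sin(2·x) + (-8 + 18·π^2)·sin(3·x)/(27·π) - π·sin(4·x)/2 + (-8 + 50·π^2)·sin(5·x)/(125·π) - π·sin(6·x)/3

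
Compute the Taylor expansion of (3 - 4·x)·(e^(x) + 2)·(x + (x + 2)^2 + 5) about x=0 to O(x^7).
-121·x^6/80 - 329·x^5/60 - 119·x^4/8 - 35·x^3 - 117·x^2/2 - 36·x + 81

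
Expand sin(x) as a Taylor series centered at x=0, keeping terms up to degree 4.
-x^3/6 + x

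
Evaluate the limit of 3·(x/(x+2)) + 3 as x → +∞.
Evaluate the dominant behaviour as x → +∞; each term tends to a finite value or vanishes.
Limit = 6.

Final answer: 6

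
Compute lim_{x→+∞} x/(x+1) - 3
Evaluate the dominant behaviour as x → +∞; each term tends to a finite value or vanishes.
Limit = -2.

Final answer: -2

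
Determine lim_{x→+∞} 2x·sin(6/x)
As x → +∞: let u = 6/x → 0⁺; then 2·x·sin(6/x) = 2·6·sin(u)/u → 2·6·1 = 12.
Limit = 12.

Final answer: 12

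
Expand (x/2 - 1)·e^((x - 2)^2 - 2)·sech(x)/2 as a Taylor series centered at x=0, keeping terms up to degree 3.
203·x^3·e^(2)/24 - 21·x^2·e^(2)/4 + 9·x·e^(2)/4 - e^(2)/2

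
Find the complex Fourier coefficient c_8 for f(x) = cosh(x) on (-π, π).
Compute the real Fourier coefficients first: a_8 = 2·sinh(π)/(65·π), b_8 = 0.
Then c_8 = (a_8 − i·b_8)/2 = sinh(π)/(65·π).

Final answer: sinh(π)/(65·π)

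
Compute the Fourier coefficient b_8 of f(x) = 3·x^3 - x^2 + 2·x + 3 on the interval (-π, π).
b_8 = (1/π) ∫_{-π}^{π} f(x)·sin(8x) dx.
Evaluate the integral (use parity and integration by parts as needed): b_8 = -3·π^2/4 - 55/128.

Final answer: -3·π^2/4 - 55/128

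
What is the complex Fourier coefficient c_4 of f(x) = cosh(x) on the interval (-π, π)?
Compute the real Fourier coefficients first: a_4 = 2·sinh(π)/(17·π), b_4 = 0.
Then c_4 = (a_4 − i·b_4)/2 = sinh(π)/(17·π).

Final answer: sinh(π)/(17·π)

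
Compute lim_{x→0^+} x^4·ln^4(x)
This is a 0·∞ indeterminate form at x → 0⁺.
Rewrite the product as ln^4(x) / x^(-4) and apply L'Hôpital, or use the standard hierarchy x^(-4) ≫ |ln x|^4 as x → 0⁺.
The indeterminate product → 0, so the limit = 0.

Final answer: 0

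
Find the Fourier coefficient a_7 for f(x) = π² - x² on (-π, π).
a_7 = (1/π) ∫_{-π}^{π} f(x)·cos(7x) dx.
Evaluate the integral (use parity and integration by parts as needed): a_7 = 4/49.

Final answer: 4/49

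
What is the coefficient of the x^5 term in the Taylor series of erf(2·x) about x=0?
Expand to order 5: erf(2·x) = 32·x^5/(5·√(π)) - 16·x^3/(3·√(π)) + 4·x/√(π) + O(x^6).
The coefficient of x^5 is 32/(5·√(π)).

Final answer: 32/(5·√(π))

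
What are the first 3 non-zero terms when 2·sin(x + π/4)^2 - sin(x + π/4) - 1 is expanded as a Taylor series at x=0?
√(2)·x^2/4 + x·(2 - √(2)/2) - √(2)/2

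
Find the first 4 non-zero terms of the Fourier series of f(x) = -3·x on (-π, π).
-6·sin(x) + 3·sin(2·x) - 2·sin(3·x) + 3·sin(4·x)/2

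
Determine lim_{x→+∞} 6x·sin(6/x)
As x → +∞: let u = 6/x → 0⁺; then 6·x·sin(6/x) = 6·6·sin(u)/u → 6·6·1 = 36.
Limit = 36.

Final answer: 36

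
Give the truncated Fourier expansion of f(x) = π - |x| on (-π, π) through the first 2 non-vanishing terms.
4·cos(x)/π + π/2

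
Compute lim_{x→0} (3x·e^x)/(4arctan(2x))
Both numerator and denominator → 0 as x → 0; this is a 0/0 indeterminate form.
Expand each to leading order near x = 0: numerator ~ 3·x, denominator ~ 8·x.
The limit of the ratio is 3/8.

Final answer: 3/8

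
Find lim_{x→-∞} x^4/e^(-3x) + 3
The quotient is an ∞/∞ indeterminate form as x → -∞.
Compare growth rates of the dominant terms (exponentials ≫ polynomials ≫ logarithms), or apply L'Hôpital's rule; the quotient → 0.
Adding the constant: 0 + 3 = 3. Limit = 3.

Final answer: 3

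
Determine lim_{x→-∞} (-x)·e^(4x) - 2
The product is a 0·∞ indeterminate form at x → -∞.
Rewrite the product as (-x) / e^(-4x) (an ∞/∞ form) and apply L'Hôpital, or use the standard hierarchy e^(4|x|) ≫ |(-x)| as x → -∞.
The indeterminate product → 0, so the limit = -2.

Final answer: -2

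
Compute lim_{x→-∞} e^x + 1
Evaluate the dominant behaviour as x → -∞; each term tends to a finite value or vanishes.
Limit = 1.

Final answer: 1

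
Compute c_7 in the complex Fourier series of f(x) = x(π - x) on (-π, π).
Compute the real Fourier coefficients first: a_7 = 4/49, b_7 = 2·π/7.
Then c_7 = (a_7 − i·b_7)/2 = 2/49 - i·π/7.

Final answer: 2/49 - i·π/7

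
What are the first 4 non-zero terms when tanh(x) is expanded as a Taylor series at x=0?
-17·x^7/315 + 2·x^5/15 - x^3/3 + x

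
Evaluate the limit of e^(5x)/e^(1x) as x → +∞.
This is an ∞/∞ indeterminate form as x → +∞.
Rewrite e^(5x)/e^(1x) = e^((5−1)x) = e^(4x); the exponent coefficient is 4 > 0 so e^(4x) → ∞.
Limit = ∞.

Final answer: ∞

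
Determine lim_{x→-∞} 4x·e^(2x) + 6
The product is a 0·∞ indeterminate form at x → -∞.
Rewrite the product as 4x / e^(-2x) (an ∞/∞ form) and apply L'Hôpital, or use the standard hierarchy e^(2|x|) ≫ |x| as x → -∞.
The indeterminate product → 0, so the limit = 6.

Final answer: 6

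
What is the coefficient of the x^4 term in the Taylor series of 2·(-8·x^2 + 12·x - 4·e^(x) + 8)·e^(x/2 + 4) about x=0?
Expand to order 4: 2·(-8·x^2 + 12·x - 4·e^(x) + 8)·e^(x/2 + 4) = -151·x^4·e^(4)/48 - 55·x^3·e^(4)/6 - 11·x^2·e^(4) + 20·x·e^(4) + 8·e^(4) + O(x^5).
The coefficient of x^4 is -151·e^(4)/48.

Final answer: -151·e^(4)/48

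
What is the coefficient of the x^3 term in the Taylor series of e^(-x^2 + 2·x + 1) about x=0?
Expand to order 3: e^(-x^2 + 2·x + 1) = -2·e·x^3/3 + e·x^2 + 2·e·x + e + O(x^4).
The coefficient of x^3 is -2·e/3.

Final answer: -2·e/3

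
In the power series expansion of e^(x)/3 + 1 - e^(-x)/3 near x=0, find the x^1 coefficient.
Expand to order 1: e^(x)/3 + 1 - e^(-x)/3 = 2·x/3 + 1 + O(x^2).
The coefficient of x^1 is 2/3.

Final answer: 2/3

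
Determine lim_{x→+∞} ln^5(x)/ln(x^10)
This is an ∞/∞ indeterminate form as x → +∞.
Write ln(x^10) = 10·ln(x), reducing the quotient to ln^4(x)/10 → ∞.
Limit = ∞.

Final answer: ∞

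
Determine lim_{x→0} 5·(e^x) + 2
Direct substitution at x = 0 gives 7.

Final answer: 7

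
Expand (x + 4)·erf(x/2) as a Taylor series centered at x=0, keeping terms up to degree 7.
-x^7/(672·√(π)) + x^6/(160·√(π)) + x^5/(40·√(π)) - x^4/(12·√(π)) - x^3/(3·√(π)) + x^2/√(π) + 4·x/√(π)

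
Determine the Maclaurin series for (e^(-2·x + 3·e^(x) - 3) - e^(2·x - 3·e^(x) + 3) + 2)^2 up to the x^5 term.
394·x^5/15 + 64·x^4/3 + 52·x^3/3 + 16·x^2 + 8·x + 4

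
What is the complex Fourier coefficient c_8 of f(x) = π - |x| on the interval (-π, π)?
Compute the real Fourier coefficients first: a_8 = 0, b_8 = 0.
Then c_8 = (a_8 − i·b_8)/2 = 0.

Final answer: 0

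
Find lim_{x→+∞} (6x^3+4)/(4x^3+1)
This is an ∞/∞ indeterminate form as x → +∞.
Divide numerator and denominator by x^3 and let the lower-order terms vanish; the leading terms give 6/4 = 3/2.
Limit = 3/2.

Final answer: 3/2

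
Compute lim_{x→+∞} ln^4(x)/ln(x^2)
This is an ∞/∞ indeterminate form as x → +∞.
Write ln(x^2) = 2·ln(x), reducing the quotient to ln^3(x)/2 → ∞.
Limit = ∞.

Final answer: ∞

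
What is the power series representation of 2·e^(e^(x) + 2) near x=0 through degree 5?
13·x^5·e^(3)/15 + 5·x^4·e^(3)/4 + 5·x^3·e^(3)/3 + 2·x^2·e^(3) + 2·x·e^(3) + 2·e^(3)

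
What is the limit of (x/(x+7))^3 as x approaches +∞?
As x → +∞: x/(x+7) = 1/(1 + 7/x) → 1, and the 3rd power of a limit-1 base also → 1.
Limit = 1.

Final answer: 1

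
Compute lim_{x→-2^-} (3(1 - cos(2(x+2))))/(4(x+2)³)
Both numerator and denominator → 0 as x → -2^-; this is a 0/0 indeterminate form.
Expand each to leading order near x = -2: numerator ~ 6·(x + 2)^2, denominator ~ 4·(x + 2)^3.
The limit of the ratio is -∞.

Final answer: -∞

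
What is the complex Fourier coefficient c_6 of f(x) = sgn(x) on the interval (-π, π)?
Compute the real Fourier coefficients first: a_6 = 0, b_6 = 0.
Then c_6 = (a_6 − i·b_6)/2 = 0.

Final answer: 0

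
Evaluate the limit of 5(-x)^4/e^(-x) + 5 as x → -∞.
The quotient is an ∞/∞ indeterminate form as x → -∞.
Compare growth rates of the dominant terms (exponentials ≫ polynomials ≫ logarithms), or apply L'Hôpital's rule; the quotient → 0.
Adding the constant: 0 + 5 = 5. Limit = 5.

Final answer: 5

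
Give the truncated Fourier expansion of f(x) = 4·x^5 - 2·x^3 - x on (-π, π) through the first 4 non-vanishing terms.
(-164·π^2 + 8·π^4 + 982)·sin(x) + (-4·π^4 - 32 + 22·π^2)·sin(2·x) + (-196·π^2/27 + 338/81 + 8·π^4/3)·sin(3·x) + (-2·π^4 - 13/16 + 7·π^2/2)·sin(4·x)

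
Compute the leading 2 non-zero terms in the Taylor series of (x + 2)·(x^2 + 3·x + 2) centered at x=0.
8·x + 4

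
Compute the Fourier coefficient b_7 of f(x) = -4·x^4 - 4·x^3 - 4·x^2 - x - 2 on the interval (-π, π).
b_7 = (1/π) ∫_{-π}^{π} f(x)·sin(7x) dx.
Evaluate the integral (use parity and integration by parts as needed): b_7 = -8·π^2/7 - 50/343.

Final answer: -8·π^2/7 - 50/343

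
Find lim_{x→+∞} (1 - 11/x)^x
As x → +∞: this is the defining limit (1 - 11/x)^x → e^(-11).
Limit = e^(-11).

Final answer: e^(-11)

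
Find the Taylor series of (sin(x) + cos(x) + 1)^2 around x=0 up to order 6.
-x^6/360 + 17·x^5/60 + x^4/12 - 5·x^3/3 - x^2 + 4·x + 4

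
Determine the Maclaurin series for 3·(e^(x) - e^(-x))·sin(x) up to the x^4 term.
6·x^2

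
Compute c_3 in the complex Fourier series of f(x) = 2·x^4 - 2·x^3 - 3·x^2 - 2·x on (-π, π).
Compute the real Fourier coefficients first: a_3 = 68/27 - 16·π^2/9, b_3 = -4·π^2/3 - 4/9.
Then c_3 = (a_3 − i·b_3)/2 = -8·π^2/9 + 34/27 + 2·i/9 + 2·i·π^2/3.

Final answer: -8·π^2/9 + 34/27 + 2·i/9 + 2·i·π^2/3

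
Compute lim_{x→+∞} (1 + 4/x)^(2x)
As x → +∞: write (1 + 4/x)^(2x) = ((1 + 4/x)^x)^2 → (e^4)^2 = e^8.
Limit = e^(8).

Final answer: e^(8)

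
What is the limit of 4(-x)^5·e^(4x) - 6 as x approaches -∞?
The product is a 0·∞ indeterminate form at x → -∞.
Rewrite the product as 4(-x)^5 / e^(-4x) (an ∞/∞ form) and apply L'Hôpital, or use the standard hierarchy e^(4|x|) ≫ |(-x)^5| as x → -∞.
The indeterminate product → 0, so the limit = -6.

Final answer: -6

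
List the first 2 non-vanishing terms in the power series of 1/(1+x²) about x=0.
1 - x^2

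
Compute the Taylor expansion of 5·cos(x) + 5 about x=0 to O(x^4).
10 - 5·x^2/2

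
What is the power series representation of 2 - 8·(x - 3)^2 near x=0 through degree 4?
-8·x^2 + 48·x - 70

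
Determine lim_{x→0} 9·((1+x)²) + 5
Direct substitution at x = 0 gives 14.

Final answer: 14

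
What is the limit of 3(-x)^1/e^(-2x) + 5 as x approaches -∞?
The quotient is an ∞/∞ indeterminate form as x → -∞.
Compare growth rates of the dominant terms (exponentials ≫ polynomials ≫ logarithms), or apply L'Hôpital's rule; the quotient → 0.
Adding the constant: 0 + 5 = 5. Limit = 5.

Final answer: 5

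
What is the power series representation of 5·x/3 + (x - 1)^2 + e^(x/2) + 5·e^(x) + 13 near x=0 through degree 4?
27·x^4/128 + 41·x^3/48 + 29·x^2/8 + 31·x/6 + 20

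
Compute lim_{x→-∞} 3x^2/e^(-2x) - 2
The quotient is an ∞/∞ indeterminate form as x → -∞.
Compare growth rates of the dominant terms (exponentials ≫ polynomials ≫ logarithms), or apply L'Hôpital's rule; the quotient → 0.
Adding the constant: 0 - 2 = -2. Limit = -2.

Final answer: -2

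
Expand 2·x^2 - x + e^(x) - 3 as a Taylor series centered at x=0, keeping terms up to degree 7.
x^7/5040 + x^6/720 + x^5/120 + x^4/24 + x^3/6 + 5·x^2/2 - 2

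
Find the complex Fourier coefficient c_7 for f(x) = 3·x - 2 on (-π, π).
Compute the real Fourier coefficients first: a_7 = 0, b_7 = 6/7.
Then c_7 = (a_7 − i·b_7)/2 = -3·i/7.

Final answer: -3·i/7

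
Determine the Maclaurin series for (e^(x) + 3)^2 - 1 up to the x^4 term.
11·x^4/12 + 7·x^3/3 + 5·x^2 + 8·x + 15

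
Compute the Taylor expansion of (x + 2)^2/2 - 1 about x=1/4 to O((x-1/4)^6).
49/32 + 9·(x - 1/4)/4 + (x - 1/4)^2/2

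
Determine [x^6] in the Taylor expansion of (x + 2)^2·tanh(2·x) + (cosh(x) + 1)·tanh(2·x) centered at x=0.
Expand to order 6: (x + 2)^2·tanh(2·x) + (cosh(x) + 1)·tanh(2·x) = 256·x^6/15 + 1301·x^5/60 - 32·x^4/3 - 13·x^3 + 8·x^2 + 12·x + O(x^7).
The coefficient of x^6 is 256/15.

Final answer: 256/15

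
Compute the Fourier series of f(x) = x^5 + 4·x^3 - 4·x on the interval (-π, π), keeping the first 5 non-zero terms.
(-32·π^2 + 184 + 2·π^4)·sin(x) + (-π^4 + 5/2 + π^2)·sin(2·x) + (-280/81 + 32·π^2/27 + 2·π^4/3)·sin(3·x) + (-π^4/2 - 11·π^2/8 + 161/64)·sin(4·x) + (-1192/625 + 32·π^2/25 + 2·π^4/5)·sin(5·x)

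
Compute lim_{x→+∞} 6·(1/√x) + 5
Evaluate the dominant behaviour as x → +∞; each term tends to a finite value or vanishes.
Limit = 5.

Final answer: 5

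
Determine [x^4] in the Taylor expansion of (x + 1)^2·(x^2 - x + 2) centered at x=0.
Expand to order 4: (x + 1)^2·(x^2 - x + 2) = x^4 + x^3 + x^2 + 3·x + 2 + O(x^5).
The coefficient of x^4 is 1.

Final answer: 1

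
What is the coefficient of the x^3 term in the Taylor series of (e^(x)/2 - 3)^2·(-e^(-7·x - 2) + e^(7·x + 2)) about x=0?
Expand to order 3: (e^(x)/2 - 3)^2·(-e^(-7·x - 2) + e^(7·x + 2)) = x^3·(9881·e^(-2)/24 + 2311·e^(2)/8) + x^2·(-1357·e^(-2)/8 + 1077·e^(2)/8) + x·(185·e^(-2)/4 + 165·e^(2)/4) - 25·e^(-2)/4 + 25·e^(2)/4 + O(x^4).
The coefficient of x^3 is 9881·e^(-2)/24 + 2311·e^(2)/8.

Final answer: 9881·e^(-2)/24 + 2311·e^(2)/8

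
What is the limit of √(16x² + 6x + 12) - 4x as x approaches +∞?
As x → +∞: multiply by the conjugate to get (6x+12)/(√(16x²+6x+12)+4x); the denominator ~ 8x, so the limit is 6/8 = 3/4.
Limit = 3/4.

Final answer: 3/4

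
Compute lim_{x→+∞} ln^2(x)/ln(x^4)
This is an ∞/∞ indeterminate form as x → +∞.
Write ln(x^4) = 4·ln(x), reducing the quotient to ln(x)/4 → ∞.
Limit = ∞.

Final answer: ∞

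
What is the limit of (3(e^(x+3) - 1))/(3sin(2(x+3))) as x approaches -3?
Both numerator and denominator → 0 as x → -3; this is a 0/0 indeterminate form.
Expand each to leading order near x = -3: numerator ~ 3·(x + 3), denominator ~ 6·(x + 3).
The limit of the ratio is 1/2.

Final answer: 1/2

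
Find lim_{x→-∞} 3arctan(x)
Evaluate the dominant behaviour as x → -∞; each term tends to a finite value or vanishes.
Limit = -3·π/2.

Final answer: -3·π/2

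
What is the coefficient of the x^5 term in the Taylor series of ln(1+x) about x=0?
Expand to order 5: ln(1+x) = x^5/5 - x^4/4 + x^3/3 - x^2/2 + x + O(x^6).
The coefficient of x^5 is 1/5.

Final answer: 1/5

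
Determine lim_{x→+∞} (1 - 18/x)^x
As x → +∞: this is the defining limit (1 - 18/x)^x → e^(-18).
Limit = e^(-18).

Final answer: e^(-18)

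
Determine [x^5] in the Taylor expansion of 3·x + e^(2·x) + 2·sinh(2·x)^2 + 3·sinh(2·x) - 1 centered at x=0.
Expand to order 5: 3·x + e^(2·x) + 2·sinh(2·x)^2 + 3·sinh(2·x) - 1 = 16·x^5/15 + 34·x^4/3 + 16·x^3/3 + 10·x^2 + 11·x + O(x^6).
The coefficient of x^5 is 16/15.

Final answer: 16/15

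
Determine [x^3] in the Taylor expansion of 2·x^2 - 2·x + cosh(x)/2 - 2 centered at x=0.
Expand to order 3: 2·x^2 - 2·x + cosh(x)/2 - 2 = 9·x^2/4 - 2·x - 3/2 + O(x^4).
The coefficient of x^3 is 0.

Final answer: 0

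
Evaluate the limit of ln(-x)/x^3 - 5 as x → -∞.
The quotient is an ∞/∞ indeterminate form as x → -∞.
Compare growth rates of the dominant terms (exponentials ≫ polynomials ≫ logarithms), or apply L'Hôpital's rule; the quotient → 0.
Adding the constant: 0 - 5 = -5. Limit = -5.

Final answer: -5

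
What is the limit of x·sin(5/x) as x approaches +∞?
As x → +∞: let u = 5/x → 0⁺; then x·sin(5/x) = 5·sin(u)/u → 5·1 = 5.
Limit = 5.

Final answer: 5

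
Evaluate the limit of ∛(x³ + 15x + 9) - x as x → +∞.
This is an ∞ − ∞ indeterminate form.
Multiply by (A² + AB + B²)/(A² + AB + B²) where A = ∛(x³+15x + 9), B = x to use A³ − B³ = (A−B)(A²+AB+B²); the x³ terms cancel, leaving (15x + 9)/(A²+AB+B²) with denominator ~ 3x², so the limit is 0.
Limit = 0.

Final answer: 0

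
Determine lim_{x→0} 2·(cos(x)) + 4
Direct substitution at x = 0 gives 6.

Final answer: 6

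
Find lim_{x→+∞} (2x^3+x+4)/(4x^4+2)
This is an ∞/∞ indeterminate form as x → +∞.
Divide numerator and denominator by x^4 and let the lower-order terms vanish; the numerator's degree 3 is below the denominator's degree 4, so the quotient → 0.
Limit = 0.

Final answer: 0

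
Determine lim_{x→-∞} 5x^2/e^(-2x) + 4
The quotient is an ∞/∞ indeterminate form as x → -∞.
Compare growth rates of the dominant terms (exponentials ≫ polynomials ≫ logarithms), or apply L'Hôpital's rule; the quotient → 0.
Adding the constant: 0 + 4 = 4. Limit = 4.

Final answer: 4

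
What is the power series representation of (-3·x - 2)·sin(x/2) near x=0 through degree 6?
-x^6/1280 - x^5/1920 + x^4/16 + x^3/24 - 3·x^2/2 - x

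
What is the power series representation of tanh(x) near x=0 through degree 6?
2·x^5/15 - x^3/3 + x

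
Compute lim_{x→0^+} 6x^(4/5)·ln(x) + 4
The product is a 0·∞ indeterminate form at x → 0⁺.
Rewrite the product as 6·ln(x) / x^(-4/5) and apply L'Hôpital, or use the standard hierarchy x^(-4/5) ≫ |ln x| as x → 0⁺.
The indeterminate product → 0, so the limit = 4.

Final answer: 4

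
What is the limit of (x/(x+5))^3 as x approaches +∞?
As x → +∞: x/(x+5) = 1/(1 + 5/x) → 1, and the 3rd power of a limit-1 base also → 1.
Limit = 1.

Final answer: 1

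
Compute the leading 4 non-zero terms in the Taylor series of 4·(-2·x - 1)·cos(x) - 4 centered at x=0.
4·x^3 + 2·x^2 - 8·x - 8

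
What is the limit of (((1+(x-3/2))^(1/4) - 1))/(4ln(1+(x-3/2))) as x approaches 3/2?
Both numerator and denominator → 0 as x → 3/2; this is a 0/0 indeterminate form.
Expand each to leading order near x = 3/2: numerator ~ (x - 3/2)/4, denominator ~ 4·(x - 3/2).
The limit of the ratio is 1/16.

Final answer: 1/16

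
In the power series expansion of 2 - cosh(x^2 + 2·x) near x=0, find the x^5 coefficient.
Expand to order 5: 2 - cosh(x^2 + 2·x) = -4·x^5/3 - 7·x^4/6 - 2·x^3 - 2·x^2 + 1 + O(x^6).
The coefficient of x^5 is -4/3.

Final answer: -4/3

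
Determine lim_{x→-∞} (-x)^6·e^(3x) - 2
The product is a 0·∞ indeterminate form at x → -∞.
Rewrite the product as (-x)^6 / e^(-3x) (an ∞/∞ form) and apply L'Hôpital, or use the standard hierarchy e^(3|x|) ≫ |(-x)^6| as x → -∞.
The indeterminate product → 0, so the limit = -2.

Final answer: -2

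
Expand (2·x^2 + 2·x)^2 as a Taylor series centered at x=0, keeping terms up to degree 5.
4·x^4 + 8·x^3 + 4·x^2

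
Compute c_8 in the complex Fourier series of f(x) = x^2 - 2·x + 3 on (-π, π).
Compute the real Fourier coefficients first: a_8 = 1/16, b_8 = 1/2.
Then c_8 = (a_8 − i·b_8)/2 = 1/32 - i/4.

Final answer: 1/32 - i/4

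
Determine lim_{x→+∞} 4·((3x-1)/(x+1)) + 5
Evaluate the dominant behaviour as x → +∞; each term tends to a finite value or vanishes.
Limit = 17.

Final answer: 17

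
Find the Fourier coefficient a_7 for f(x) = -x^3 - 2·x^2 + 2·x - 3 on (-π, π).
a_7 = (1/π) ∫_{-π}^{π} f(x)·cos(7x) dx.
Evaluate the integral (use parity and integration by parts as needed): a_7 = 8/49.

Final answer: 8/49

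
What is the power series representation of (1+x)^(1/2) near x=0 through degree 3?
x^3/16 - x^2/8 + x/2 + 1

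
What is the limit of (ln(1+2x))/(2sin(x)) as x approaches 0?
Both numerator and denominator → 0 as x → 0; this is a 0/0 indeterminate form.
Expand each to leading order near x = 0: numerator ~ 2·x, denominator ~ 2·x.
The limit of the ratio is 1.

Final answer: 1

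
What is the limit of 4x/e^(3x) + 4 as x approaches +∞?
The quotient is an ∞/∞ indeterminate form as x → +∞.
The exponential denominator e^(3x) dominates the polynomial numerator (e^x ≫ x as x → ∞), so the quotient → 0.
Adding the constant: 0 + 4 = 4. Limit = 4.

Final answer: 4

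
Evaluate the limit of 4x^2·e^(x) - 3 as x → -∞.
The product is a 0·∞ indeterminate form at x → -∞.
Rewrite the product as 4x^2 / e^(-x) (an ∞/∞ form) and apply L'Hôpital, or use the standard hierarchy e^(|x|) ≫ |x^2| as x → -∞.
The indeterminate product → 0, so the limit = -3.

Final answer: -3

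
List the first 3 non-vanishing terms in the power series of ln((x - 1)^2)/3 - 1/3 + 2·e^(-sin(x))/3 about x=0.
-2·x^3/9 - 4·x/3 + 1/3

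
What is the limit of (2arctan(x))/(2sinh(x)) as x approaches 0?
Both numerator and denominator → 0 as x → 0; this is a 0/0 indeterminate form.
Expand each to leading order near x = 0: numerator ~ 2·x, denominator ~ 2·x.
The limit of the ratio is 1.

Final answer: 1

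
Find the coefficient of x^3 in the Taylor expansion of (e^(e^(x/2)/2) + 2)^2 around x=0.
Expand to order 3: (e^(e^(x/2)/2) + 2)^2 = x^3·(3·e/(64·(e^(1/2) + 2)^2) + 11·e^(1/2)/(192·(e^(1/2) + 2)))·(e^(1/2) + 2)^2 + x^2·(e/(16·(e^(1/2) + 2)^2) + 3·e^(1/2)/(16·(e^(1/2) + 2)))·(e^(1/2) + 2)^2 + x·(e^(1/2) + 2)·e^(1/2)/2 + (e^(1/2) + 2)^2 + O(x^4).
The coefficient of x^3 is (3·e/(64·(e^(1/2) + 2)^2) + 11·e^(1/2)/(192·(e^(1/2) + 2)))·(e^(1/2) + 2)^2.

Final answer: (3·e/(64·(e^(1/2) + 2)^2) + 11·e^(1/2)/(192·(e^(1/2) + 2)))·(e^(1/2) + 2)^2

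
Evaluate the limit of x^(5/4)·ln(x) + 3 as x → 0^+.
The product is a 0·∞ indeterminate form at x → 0⁺.
Rewrite the product as ln(x) / x^(-5/4) and apply L'Hôpital, or use the standard hierarchy x^(-5/4) ≫ |ln x| as x → 0⁺.
The indeterminate product → 0, so the limit = 3.

Final answer: 3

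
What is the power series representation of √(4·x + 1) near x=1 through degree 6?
√(5) + 2·√(5)·(x - 1)/5 - 2·√(5)·(x - 1)^2/25 + 4·√(5)·(x - 1)^3/125 - 2·√(5)·(x - 1)^4/125 + 28·√(5)·(x - 1)^5/3125 - 84·√(5)·(x - 1)^6/15625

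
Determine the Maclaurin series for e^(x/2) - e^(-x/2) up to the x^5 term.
x^5/1920 + x^3/24 + x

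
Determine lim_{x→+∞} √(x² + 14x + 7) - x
As x → +∞: multiply by the conjugate to get (14x+7)/(√(x²+14x+7)+x); the denominator ~ 2x, so the limit is 14/2 = 7.
Limit = 7.

Final answer: 7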